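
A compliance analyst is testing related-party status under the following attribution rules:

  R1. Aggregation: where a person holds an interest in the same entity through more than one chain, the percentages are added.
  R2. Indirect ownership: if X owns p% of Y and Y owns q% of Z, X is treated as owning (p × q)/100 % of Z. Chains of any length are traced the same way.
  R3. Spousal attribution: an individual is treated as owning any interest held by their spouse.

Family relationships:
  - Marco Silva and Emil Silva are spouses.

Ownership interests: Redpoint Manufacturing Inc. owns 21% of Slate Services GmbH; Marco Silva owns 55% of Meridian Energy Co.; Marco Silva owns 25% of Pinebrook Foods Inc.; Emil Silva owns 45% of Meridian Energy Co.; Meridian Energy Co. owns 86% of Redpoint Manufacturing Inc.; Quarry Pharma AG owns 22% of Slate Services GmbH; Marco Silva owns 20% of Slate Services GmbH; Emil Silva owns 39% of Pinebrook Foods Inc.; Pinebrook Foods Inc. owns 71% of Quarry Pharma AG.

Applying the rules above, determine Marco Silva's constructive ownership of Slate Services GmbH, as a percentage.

By spousal attribution (R3), Marco Silva is treated as also owning Emil Silva's interest in Pinebrook Foods Inc, giving 25% + 39% = 64%.
By spousal attribution (R3), Marco Silva is treated as also owning Emil Silva's interest in Meridian Energy Co, giving 55% + 45% = 100%.
Chain via Pinebrook Foods Inc. → Quarry Pharma AG (R2): 64% × 71% × 22% = 9.9968% of Slate Services GmbH.
Chain via Meridian Energy Co. → Redpoint Manufacturing Inc. (R2): 100% × 86% × 21% = 18.06% of Slate Services GmbH.
Direct interest in Slate Services GmbH: 20%.
Aggregating (R1): 9.9968% + 18.06% + 20% = 48.0568%.

48.0568%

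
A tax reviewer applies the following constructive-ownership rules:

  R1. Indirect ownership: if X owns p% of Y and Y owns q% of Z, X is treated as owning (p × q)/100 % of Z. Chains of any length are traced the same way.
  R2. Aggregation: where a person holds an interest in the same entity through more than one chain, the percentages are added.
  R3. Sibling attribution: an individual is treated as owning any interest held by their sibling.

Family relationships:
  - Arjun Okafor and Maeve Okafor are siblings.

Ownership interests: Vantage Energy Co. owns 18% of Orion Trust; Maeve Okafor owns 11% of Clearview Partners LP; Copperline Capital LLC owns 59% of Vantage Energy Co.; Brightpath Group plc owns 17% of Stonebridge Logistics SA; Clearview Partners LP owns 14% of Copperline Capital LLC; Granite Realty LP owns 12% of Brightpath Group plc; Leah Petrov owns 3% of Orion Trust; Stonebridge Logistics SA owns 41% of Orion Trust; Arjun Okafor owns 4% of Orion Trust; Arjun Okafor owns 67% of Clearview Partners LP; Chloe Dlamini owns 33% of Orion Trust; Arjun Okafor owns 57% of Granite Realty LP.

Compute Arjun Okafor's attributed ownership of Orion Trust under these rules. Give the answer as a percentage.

By sibling attribution (R3), Arjun Okafor is treated as also owning Maeve Okafor's interest in Clearview Partners LP, giving 67% + 11% = 78%.
Chain via Clearview Partners LP → Copperline Capital LLC → Vantage Energy Co. (R1): 78% × 14% × 59% × 18% = 1.159704% of Orion Trust.
Chain via Granite Realty LP → Brightpath Group plc → Stonebridge Logistics SA (R1): 57% × 12% × 17% × 41% = 0.476748% of Orion Trust.
Direct interest in Orion Trust: 4%.
Aggregating (R2): 1.159704% + 0.476748% + 4% = 5.636452%.

5.636452%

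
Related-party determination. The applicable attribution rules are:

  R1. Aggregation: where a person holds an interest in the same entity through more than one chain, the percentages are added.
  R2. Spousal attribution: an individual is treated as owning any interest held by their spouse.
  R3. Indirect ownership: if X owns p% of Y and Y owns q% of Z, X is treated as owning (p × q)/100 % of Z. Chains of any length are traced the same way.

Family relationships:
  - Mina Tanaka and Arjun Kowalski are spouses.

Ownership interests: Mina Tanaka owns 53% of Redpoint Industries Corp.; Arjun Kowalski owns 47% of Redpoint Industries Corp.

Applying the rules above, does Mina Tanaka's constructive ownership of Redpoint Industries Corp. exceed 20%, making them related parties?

By spousal attribution (R2), Mina Tanaka is treated as also owning Arjun Kowalski's interest in Redpoint Industries Corp, giving 53% + 47% = 100%.
Direct interest in Redpoint Industries Corp: 100%.
100% exceeds the 20% threshold, so Mina is a related party to Redpoint Industries Corp.

Yes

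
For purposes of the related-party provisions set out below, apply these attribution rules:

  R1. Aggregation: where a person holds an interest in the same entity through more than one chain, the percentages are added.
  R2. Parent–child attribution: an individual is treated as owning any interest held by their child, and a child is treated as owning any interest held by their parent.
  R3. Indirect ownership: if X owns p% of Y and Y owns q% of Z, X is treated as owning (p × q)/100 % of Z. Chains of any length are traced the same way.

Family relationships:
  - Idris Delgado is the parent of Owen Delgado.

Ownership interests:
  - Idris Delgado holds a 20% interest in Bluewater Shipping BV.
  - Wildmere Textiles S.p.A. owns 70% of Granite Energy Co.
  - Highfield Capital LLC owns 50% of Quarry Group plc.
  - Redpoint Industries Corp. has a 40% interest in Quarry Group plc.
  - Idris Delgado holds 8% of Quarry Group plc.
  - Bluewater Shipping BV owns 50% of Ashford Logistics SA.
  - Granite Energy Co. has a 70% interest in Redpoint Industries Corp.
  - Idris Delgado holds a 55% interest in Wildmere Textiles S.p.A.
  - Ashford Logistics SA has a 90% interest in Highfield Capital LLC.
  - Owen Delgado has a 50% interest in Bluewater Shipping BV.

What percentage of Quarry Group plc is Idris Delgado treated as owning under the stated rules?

By parent–child attribution (R2), Idris Delgado is treated as also owning Owen Delgado's interest in Bluewater Shipping BV, giving 20% + 50% = 70%.
Chain via Bluewater Shipping BV → Ashford Logistics SA → Highfield Capital LLC (R3): 70% × 50% × 90% × 50% = 15.75% of Quarry Group plc.
Chain via Wildmere Textiles S.p.A. → Granite Energy Co. → Redpoint Industries Corp. (R3): 55% × 70% × 70% × 40% = 10.78% of Quarry Group plc.
Direct interest in Quarry Group plc: 8%.
Aggregating (R1): 15.75% + 10.78% + 8% = 34.53%.

34.53%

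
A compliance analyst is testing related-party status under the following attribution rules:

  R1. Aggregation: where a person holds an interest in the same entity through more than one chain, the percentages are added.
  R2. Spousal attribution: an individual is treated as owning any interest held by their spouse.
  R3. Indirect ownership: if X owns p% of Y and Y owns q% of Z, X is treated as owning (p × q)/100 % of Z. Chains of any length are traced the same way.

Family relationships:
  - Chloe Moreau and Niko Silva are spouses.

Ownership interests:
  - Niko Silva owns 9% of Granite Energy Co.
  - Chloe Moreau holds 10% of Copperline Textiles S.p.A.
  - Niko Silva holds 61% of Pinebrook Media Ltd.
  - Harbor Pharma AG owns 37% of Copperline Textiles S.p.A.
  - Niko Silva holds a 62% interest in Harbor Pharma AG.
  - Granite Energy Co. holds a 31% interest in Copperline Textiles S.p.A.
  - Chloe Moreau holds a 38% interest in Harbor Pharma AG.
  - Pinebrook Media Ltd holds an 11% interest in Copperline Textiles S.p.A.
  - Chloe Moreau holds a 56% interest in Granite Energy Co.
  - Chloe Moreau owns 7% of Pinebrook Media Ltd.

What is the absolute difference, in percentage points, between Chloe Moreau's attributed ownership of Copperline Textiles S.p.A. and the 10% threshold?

64.63

By spousal attribution (R2), Chloe Moreau is treated as also owning Niko Silva's interest in Harbor Pharma AG, giving 38% + 62% = 100%.
By spousal attribution (R2), Chloe Moreau is treated as also owning Niko Silva's interest in Granite Energy Co, giving 56% + 9% = 65%.
By spousal attribution (R2), Chloe Moreau is treated as also owning Niko Silva's interest in Pinebrook Media Ltd, giving 7% + 61% = 68%.
Chain via Harbor Pharma AG (R3): 100% × 37% = 37% of Copperline Textiles S.p.A.
Chain via Granite Energy Co. (R3): 65% × 31% = 20.15% of Copperline Textiles S.p.A.
Chain via Pinebrook Media Ltd (R3): 68% × 11% = 7.48% of Copperline Textiles S.p.A.
Direct interest in Copperline Textiles S.p.A: 10%.
Aggregating (R1): 37% + 20.15% + 7.48% + 10% = 74.63%.
74.63% exceeds the 10% threshold by 64.63 percentage points.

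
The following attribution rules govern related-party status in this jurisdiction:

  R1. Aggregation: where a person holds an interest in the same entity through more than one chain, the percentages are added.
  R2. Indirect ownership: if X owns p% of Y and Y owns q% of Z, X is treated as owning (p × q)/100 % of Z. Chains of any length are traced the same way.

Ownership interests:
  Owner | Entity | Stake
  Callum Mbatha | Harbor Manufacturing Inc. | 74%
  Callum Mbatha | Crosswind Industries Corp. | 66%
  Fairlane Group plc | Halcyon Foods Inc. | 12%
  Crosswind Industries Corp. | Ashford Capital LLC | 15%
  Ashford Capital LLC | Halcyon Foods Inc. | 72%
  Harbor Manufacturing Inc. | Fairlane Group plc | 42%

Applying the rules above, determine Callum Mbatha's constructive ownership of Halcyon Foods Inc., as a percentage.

Chain via Harbor Manufacturing Inc. → Fairlane Group plc (R2): 74% × 42% × 12% = 3.7296% of Halcyon Foods Inc.
Chain via Crosswind Industries Corp. → Ashford Capital LLC (R2): 66% × 15% × 72% = 7.128% of Halcyon Foods Inc.
Aggregating (R1): 3.7296% + 7.128% = 10.8576%.

10.8576%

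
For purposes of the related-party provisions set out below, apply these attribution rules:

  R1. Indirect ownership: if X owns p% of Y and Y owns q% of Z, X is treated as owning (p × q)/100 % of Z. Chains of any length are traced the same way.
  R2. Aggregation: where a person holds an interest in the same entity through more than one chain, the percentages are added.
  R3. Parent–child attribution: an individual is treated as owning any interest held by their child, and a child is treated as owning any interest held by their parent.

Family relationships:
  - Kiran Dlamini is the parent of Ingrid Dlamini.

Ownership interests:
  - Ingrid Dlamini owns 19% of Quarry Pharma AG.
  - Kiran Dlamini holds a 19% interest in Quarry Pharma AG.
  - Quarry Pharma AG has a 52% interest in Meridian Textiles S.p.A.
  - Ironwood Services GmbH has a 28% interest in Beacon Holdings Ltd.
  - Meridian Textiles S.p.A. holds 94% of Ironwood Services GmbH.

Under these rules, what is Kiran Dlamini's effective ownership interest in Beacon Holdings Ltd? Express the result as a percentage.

5.200832%

By parent–child attribution (R3), Kiran Dlamini is treated as also owning Ingrid Dlamini's interest in Quarry Pharma AG, giving 19% + 19% = 38%.
Chain via Quarry Pharma AG → Meridian Textiles S.p.A. → Ironwood Services GmbH (R1): 38% × 52% × 94% × 28% = 5.200832% of Beacon Holdings Ltd.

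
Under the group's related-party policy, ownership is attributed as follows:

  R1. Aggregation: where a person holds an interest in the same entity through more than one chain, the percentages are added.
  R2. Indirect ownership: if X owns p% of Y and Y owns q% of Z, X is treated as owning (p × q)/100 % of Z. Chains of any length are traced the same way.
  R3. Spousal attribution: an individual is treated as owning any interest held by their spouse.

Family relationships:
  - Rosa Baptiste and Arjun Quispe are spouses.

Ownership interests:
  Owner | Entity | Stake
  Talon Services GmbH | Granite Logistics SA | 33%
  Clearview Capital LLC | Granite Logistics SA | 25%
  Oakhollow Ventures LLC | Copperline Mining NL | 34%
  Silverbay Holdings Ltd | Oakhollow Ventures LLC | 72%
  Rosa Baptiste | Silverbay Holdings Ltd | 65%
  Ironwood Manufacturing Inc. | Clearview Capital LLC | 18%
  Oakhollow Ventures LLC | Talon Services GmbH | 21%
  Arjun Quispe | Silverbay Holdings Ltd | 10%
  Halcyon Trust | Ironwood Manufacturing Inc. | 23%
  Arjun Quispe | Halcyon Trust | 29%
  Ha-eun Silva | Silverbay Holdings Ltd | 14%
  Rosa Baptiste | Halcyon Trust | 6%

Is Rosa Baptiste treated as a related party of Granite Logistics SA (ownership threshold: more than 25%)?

No

By spousal attribution (R3), Rosa Baptiste is treated as also owning Arjun Quispe's interest in Silverbay Holdings Ltd, giving 65% + 10% = 75%.
By spousal attribution (R3), Rosa Baptiste is treated as also owning Arjun Quispe's interest in Halcyon Trust, giving 6% + 29% = 35%.
Chain via Silverbay Holdings Ltd → Oakhollow Ventures LLC → Talon Services GmbH (R2): 75% × 72% × 21% × 33% = 3.7422% of Granite Logistics SA.
Chain via Halcyon Trust → Ironwood Manufacturing Inc. → Clearview Capital LLC (R2): 35% × 23% × 18% × 25% = 0.36225% of Granite Logistics SA.
Aggregating (R1): 3.7422% + 0.36225% = 4.10445%.
4.10445% does not exceed the 25% threshold, so Rosa is not a related party to Granite Logistics SA.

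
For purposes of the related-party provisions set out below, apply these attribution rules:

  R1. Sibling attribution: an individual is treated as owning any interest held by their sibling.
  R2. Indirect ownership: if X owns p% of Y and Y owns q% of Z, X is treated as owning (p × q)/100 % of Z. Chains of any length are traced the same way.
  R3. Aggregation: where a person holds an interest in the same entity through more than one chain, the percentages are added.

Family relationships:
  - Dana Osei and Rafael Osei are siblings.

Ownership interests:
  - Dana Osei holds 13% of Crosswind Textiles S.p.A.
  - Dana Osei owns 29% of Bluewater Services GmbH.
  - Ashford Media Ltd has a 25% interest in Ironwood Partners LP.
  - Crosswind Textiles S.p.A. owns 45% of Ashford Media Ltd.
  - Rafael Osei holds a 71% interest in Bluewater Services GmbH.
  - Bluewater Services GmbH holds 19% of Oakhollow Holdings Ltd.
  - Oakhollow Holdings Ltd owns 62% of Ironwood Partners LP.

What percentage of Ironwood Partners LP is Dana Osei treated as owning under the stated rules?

13.2425%

By sibling attribution (R1), Dana Osei is treated as also owning Rafael Osei's interest in Bluewater Services GmbH, giving 29% + 71% = 100%.
Chain via Crosswind Textiles S.p.A. → Ashford Media Ltd (R2): 13% × 45% × 25% = 1.4625% of Ironwood Partners LP.
Chain via Bluewater Services GmbH → Oakhollow Holdings Ltd (R2): 100% × 19% × 62% = 11.78% of Ironwood Partners LP.
Aggregating (R3): 1.4625% + 11.78% = 13.2425%.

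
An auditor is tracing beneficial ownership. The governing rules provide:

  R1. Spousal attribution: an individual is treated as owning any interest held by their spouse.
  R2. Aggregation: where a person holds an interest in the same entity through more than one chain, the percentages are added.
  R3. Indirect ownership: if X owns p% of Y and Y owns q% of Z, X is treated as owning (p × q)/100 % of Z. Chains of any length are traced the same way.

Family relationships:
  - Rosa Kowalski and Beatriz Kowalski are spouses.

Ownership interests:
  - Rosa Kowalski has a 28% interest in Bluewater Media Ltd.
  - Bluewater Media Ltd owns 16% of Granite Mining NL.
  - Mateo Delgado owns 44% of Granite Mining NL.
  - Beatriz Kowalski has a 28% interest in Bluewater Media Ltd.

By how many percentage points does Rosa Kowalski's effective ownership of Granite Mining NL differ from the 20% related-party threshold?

11.04

By spousal attribution (R1), Rosa Kowalski is treated as also owning Beatriz Kowalski's interest in Bluewater Media Ltd, giving 28% + 28% = 56%.
Chain via Bluewater Media Ltd (R3): 56% × 16% = 8.96% of Granite Mining NL.
8.96% falls short of the 20% threshold by 11.04 percentage points.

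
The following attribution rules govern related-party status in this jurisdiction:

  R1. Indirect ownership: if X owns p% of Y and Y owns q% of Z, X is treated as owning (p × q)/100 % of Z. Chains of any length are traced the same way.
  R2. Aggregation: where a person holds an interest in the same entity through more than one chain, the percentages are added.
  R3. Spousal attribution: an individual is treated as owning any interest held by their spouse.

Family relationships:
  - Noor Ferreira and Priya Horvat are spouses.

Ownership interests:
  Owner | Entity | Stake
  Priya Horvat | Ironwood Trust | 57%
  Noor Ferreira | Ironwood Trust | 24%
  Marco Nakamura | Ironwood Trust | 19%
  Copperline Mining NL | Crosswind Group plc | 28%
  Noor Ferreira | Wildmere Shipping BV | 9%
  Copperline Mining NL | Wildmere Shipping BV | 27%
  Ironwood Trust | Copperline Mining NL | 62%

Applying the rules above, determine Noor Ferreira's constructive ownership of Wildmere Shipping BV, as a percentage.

By spousal attribution (R3), Noor Ferreira is treated as also owning Priya Horvat's interest in Ironwood Trust, giving 24% + 57% = 81%.
Chain via Ironwood Trust → Copperline Mining NL (R1): 81% × 62% × 27% = 13.5594% of Wildmere Shipping BV.
Direct interest in Wildmere Shipping BV: 9%.
Aggregating (R2): 13.5594% + 9% = 22.5594%.

22.5594%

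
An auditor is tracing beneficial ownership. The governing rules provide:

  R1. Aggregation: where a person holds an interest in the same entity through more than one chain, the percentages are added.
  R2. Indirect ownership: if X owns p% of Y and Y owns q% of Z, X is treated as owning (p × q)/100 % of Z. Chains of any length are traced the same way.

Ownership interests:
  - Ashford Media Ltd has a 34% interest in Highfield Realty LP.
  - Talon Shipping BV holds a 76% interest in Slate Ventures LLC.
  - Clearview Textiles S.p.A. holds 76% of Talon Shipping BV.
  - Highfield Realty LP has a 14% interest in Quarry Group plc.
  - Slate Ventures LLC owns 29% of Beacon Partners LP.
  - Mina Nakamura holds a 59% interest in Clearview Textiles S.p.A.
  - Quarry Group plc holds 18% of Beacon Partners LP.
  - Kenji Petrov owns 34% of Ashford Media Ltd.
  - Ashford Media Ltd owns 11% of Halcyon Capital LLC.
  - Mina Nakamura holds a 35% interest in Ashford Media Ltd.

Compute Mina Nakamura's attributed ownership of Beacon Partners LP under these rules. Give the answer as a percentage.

10.182616%

Chain via Clearview Textiles S.p.A. → Talon Shipping BV → Slate Ventures LLC (R2): 59% × 76% × 76% × 29% = 9.882736% of Beacon Partners LP.
Chain via Ashford Media Ltd → Highfield Realty LP → Quarry Group plc (R2): 35% × 34% × 14% × 18% = 0.29988% of Beacon Partners LP.
Aggregating (R1): 9.882736% + 0.29988% = 10.182616%.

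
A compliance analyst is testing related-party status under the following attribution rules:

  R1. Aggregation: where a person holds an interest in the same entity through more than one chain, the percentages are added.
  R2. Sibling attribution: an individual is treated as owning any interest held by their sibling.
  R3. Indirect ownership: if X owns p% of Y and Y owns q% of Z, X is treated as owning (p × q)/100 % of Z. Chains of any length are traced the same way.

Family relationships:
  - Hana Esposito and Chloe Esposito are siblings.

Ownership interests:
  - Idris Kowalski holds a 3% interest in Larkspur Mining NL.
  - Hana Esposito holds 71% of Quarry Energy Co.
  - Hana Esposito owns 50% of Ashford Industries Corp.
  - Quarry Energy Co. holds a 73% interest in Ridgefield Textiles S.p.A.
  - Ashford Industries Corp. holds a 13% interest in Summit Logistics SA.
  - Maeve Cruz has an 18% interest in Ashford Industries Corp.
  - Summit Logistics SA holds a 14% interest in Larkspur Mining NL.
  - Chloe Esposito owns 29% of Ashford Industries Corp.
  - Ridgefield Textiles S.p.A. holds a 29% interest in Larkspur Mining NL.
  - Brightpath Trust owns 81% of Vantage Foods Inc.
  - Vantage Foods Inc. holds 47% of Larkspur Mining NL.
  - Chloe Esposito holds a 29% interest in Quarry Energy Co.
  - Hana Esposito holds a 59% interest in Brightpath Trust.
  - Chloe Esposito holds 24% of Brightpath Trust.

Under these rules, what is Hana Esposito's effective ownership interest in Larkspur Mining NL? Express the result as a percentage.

By sibling attribution (R2), Hana Esposito is treated as also owning Chloe Esposito's interest in Brightpath Trust, giving 59% + 24% = 83%.
By sibling attribution (R2), Hana Esposito is treated as also owning Chloe Esposito's interest in Ashford Industries Corp, giving 50% + 29% = 79%.
By sibling attribution (R2), Hana Esposito is treated as also owning Chloe Esposito's interest in Quarry Energy Co, giving 71% + 29% = 100%.
Chain via Brightpath Trust → Vantage Foods Inc. (R3): 83% × 81% × 47% = 31.5981% of Larkspur Mining NL.
Chain via Ashford Industries Corp. → Summit Logistics SA (R3): 79% × 13% × 14% = 1.4378% of Larkspur Mining NL.
Chain via Quarry Energy Co. → Ridgefield Textiles S.p.A. (R3): 100% × 73% × 29% = 21.17% of Larkspur Mining NL.
Aggregating (R1): 31.5981% + 1.4378% + 21.17% = 54.2059%.

54.2059%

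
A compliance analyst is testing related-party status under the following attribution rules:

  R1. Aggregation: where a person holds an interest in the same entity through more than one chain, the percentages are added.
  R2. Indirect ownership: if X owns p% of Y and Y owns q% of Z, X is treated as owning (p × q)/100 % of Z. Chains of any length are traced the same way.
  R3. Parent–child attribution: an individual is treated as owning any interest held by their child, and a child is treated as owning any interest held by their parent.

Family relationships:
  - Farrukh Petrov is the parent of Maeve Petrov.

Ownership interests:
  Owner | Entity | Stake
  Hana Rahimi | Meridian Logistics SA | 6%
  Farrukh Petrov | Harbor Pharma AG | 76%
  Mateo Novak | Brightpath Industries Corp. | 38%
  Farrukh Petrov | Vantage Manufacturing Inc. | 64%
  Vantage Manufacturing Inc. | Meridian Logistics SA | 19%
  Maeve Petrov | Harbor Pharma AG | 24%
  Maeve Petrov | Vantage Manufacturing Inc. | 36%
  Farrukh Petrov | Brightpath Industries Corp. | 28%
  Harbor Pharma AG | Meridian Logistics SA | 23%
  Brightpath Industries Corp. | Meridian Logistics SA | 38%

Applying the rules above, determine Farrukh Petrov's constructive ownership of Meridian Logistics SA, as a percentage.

52.64%

By parent–child attribution (R3), Farrukh Petrov is treated as also owning Maeve Petrov's interest in Harbor Pharma AG, giving 76% + 24% = 100%.
By parent–child attribution (R3), Farrukh Petrov is treated as also owning Maeve Petrov's interest in Vantage Manufacturing Inc, giving 64% + 36% = 100%.
Chain via Harbor Pharma AG (R2): 100% × 23% = 23% of Meridian Logistics SA.
Chain via Vantage Manufacturing Inc. (R2): 100% × 19% = 19% of Meridian Logistics SA.
Chain via Brightpath Industries Corp. (R2): 28% × 38% = 10.64% of Meridian Logistics SA.
Aggregating (R1): 23% + 19% + 10.64% = 52.64%.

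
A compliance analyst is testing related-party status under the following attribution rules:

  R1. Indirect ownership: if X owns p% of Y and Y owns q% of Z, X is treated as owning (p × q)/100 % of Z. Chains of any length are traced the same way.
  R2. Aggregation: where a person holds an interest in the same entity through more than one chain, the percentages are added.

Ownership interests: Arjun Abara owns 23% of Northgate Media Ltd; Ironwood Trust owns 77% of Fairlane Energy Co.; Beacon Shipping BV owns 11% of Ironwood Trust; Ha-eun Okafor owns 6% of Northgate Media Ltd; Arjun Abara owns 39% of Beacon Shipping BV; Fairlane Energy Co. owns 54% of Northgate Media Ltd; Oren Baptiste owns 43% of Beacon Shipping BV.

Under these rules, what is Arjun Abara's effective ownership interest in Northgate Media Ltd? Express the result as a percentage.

Chain via Beacon Shipping BV → Ironwood Trust → Fairlane Energy Co. (R1): 39% × 11% × 77% × 54% = 1.783782% of Northgate Media Ltd.
Direct interest in Northgate Media Ltd: 23%.
Aggregating (R2): 1.783782% + 23% = 24.783782%.

24.783782%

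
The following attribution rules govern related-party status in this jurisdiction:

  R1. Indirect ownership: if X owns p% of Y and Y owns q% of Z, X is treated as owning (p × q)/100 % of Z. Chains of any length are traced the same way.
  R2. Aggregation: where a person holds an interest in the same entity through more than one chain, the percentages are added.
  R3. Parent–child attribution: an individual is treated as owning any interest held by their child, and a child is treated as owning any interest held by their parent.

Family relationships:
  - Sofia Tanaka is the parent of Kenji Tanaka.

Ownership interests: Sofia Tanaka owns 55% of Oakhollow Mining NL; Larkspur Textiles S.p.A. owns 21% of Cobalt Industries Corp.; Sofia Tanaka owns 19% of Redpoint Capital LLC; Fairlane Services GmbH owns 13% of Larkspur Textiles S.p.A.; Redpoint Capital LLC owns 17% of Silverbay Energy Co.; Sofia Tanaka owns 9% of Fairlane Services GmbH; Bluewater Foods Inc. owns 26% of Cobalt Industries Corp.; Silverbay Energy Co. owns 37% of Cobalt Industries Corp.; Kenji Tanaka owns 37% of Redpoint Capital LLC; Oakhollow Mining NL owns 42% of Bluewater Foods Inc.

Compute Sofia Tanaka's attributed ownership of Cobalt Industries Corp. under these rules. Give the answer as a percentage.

By parent–child attribution (R3), Sofia Tanaka is treated as also owning Kenji Tanaka's interest in Redpoint Capital LLC, giving 19% + 37% = 56%.
Chain via Redpoint Capital LLC → Silverbay Energy Co. (R1): 56% × 17% × 37% = 3.5224% of Cobalt Industries Corp.
Chain via Oakhollow Mining NL → Bluewater Foods Inc. (R1): 55% × 42% × 26% = 6.006% of Cobalt Industries Corp.
Chain via Fairlane Services GmbH → Larkspur Textiles S.p.A. (R1): 9% × 13% × 21% = 0.2457% of Cobalt Industries Corp.
Aggregating (R2): 3.5224% + 6.006% + 0.2457% = 9.7741%.

9.7741%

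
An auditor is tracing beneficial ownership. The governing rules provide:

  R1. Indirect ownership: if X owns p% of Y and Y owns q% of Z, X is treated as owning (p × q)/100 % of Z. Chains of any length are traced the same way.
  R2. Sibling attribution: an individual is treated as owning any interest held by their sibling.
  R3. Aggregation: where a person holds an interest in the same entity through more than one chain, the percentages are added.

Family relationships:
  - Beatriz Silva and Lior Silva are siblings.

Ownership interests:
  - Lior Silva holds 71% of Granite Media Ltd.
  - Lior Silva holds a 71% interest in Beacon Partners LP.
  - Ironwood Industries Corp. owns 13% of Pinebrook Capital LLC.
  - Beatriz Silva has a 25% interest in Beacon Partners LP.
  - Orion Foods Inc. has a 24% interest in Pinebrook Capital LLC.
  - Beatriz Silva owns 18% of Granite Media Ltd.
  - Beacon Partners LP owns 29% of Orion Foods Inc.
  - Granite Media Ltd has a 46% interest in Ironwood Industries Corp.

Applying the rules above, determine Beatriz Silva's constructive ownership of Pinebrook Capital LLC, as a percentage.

12.0038%

By sibling attribution (R2), Beatriz Silva is treated as also owning Lior Silva's interest in Beacon Partners LP, giving 25% + 71% = 96%.
By sibling attribution (R2), Beatriz Silva is treated as also owning Lior Silva's interest in Granite Media Ltd, giving 18% + 71% = 89%.
Chain via Beacon Partners LP → Orion Foods Inc. (R1): 96% × 29% × 24% = 6.6816% of Pinebrook Capital LLC.
Chain via Granite Media Ltd → Ironwood Industries Corp. (R1): 89% × 46% × 13% = 5.3222% of Pinebrook Capital LLC.
Aggregating (R3): 6.6816% + 5.3222% = 12.0038%.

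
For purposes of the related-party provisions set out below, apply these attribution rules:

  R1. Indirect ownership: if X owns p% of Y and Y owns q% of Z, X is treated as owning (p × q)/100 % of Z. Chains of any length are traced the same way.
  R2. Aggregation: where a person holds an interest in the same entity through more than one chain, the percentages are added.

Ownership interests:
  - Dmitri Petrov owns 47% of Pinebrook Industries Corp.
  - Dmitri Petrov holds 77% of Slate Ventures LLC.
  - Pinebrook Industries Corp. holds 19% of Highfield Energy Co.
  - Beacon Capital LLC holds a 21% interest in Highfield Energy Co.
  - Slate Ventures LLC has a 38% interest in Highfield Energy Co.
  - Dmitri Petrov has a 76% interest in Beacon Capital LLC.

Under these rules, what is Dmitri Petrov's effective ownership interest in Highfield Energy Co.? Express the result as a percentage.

Chain via Slate Ventures LLC (R1): 77% × 38% = 29.26% of Highfield Energy Co.
Chain via Beacon Capital LLC (R1): 76% × 21% = 15.96% of Highfield Energy Co.
Chain via Pinebrook Industries Corp. (R1): 47% × 19% = 8.93% of Highfield Energy Co.
Aggregating (R2): 29.26% + 15.96% + 8.93% = 54.15%.

54.15%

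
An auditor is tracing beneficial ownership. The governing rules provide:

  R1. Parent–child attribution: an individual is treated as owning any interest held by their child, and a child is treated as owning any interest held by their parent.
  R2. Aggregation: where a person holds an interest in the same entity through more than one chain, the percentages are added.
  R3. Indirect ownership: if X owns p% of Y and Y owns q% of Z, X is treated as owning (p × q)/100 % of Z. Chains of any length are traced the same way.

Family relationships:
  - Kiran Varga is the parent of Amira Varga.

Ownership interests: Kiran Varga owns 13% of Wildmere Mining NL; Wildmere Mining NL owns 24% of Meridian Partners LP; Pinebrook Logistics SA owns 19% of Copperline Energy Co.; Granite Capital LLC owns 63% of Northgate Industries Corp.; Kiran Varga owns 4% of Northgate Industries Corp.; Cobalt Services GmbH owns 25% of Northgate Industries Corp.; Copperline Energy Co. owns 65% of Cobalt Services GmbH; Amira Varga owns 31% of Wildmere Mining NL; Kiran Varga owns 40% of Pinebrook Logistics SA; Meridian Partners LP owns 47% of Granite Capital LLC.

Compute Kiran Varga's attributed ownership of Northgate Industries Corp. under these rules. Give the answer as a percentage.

By parent–child attribution (R1), Kiran Varga is treated as also owning Amira Varga's interest in Wildmere Mining NL, giving 13% + 31% = 44%.
Chain via Wildmere Mining NL → Meridian Partners LP → Granite Capital LLC (R3): 44% × 24% × 47% × 63% = 3.126816% of Northgate Industries Corp.
Chain via Pinebrook Logistics SA → Copperline Energy Co. → Cobalt Services GmbH (R3): 40% × 19% × 65% × 25% = 1.235% of Northgate Industries Corp.
Direct interest in Northgate Industries Corp: 4%.
Aggregating (R2): 3.126816% + 1.235% + 4% = 8.361816%.

8.361816%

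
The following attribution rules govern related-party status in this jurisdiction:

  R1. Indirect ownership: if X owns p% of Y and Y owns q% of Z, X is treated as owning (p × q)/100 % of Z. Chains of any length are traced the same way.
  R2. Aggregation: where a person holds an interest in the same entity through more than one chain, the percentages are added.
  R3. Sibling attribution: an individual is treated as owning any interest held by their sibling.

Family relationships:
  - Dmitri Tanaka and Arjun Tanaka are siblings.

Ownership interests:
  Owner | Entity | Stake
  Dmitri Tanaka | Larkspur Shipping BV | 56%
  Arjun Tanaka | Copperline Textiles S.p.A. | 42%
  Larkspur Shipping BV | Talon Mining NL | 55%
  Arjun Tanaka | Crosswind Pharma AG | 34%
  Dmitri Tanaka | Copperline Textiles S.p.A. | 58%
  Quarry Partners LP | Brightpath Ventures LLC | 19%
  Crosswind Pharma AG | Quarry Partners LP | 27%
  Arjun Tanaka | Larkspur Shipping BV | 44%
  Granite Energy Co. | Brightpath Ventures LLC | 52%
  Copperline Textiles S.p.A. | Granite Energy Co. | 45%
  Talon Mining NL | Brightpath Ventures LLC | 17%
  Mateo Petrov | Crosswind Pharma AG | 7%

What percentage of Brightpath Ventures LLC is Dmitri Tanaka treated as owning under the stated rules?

By sibling attribution (R3), Dmitri Tanaka is treated as also owning Arjun Tanaka's interest in Larkspur Shipping BV, giving 56% + 44% = 100%.
By sibling attribution (R3), Dmitri Tanaka is treated as also owning Arjun Tanaka's interest in Copperline Textiles S.p.A, giving 58% + 42% = 100%.
By sibling attribution (R3), Dmitri Tanaka is treated as owning Arjun Tanaka's 34% interest in Crosswind Pharma AG.
Chain via Larkspur Shipping BV → Talon Mining NL (R1): 100% × 55% × 17% = 9.35% of Brightpath Ventures LLC.
Chain via Copperline Textiles S.p.A. → Granite Energy Co. (R1): 100% × 45% × 52% = 23.4% of Brightpath Ventures LLC.
Chain via Crosswind Pharma AG → Quarry Partners LP (R1): 34% × 27% × 19% = 1.7442% of Brightpath Ventures LLC.
Aggregating (R2): 9.35% + 23.4% + 1.7442% = 34.4942%.

34.4942%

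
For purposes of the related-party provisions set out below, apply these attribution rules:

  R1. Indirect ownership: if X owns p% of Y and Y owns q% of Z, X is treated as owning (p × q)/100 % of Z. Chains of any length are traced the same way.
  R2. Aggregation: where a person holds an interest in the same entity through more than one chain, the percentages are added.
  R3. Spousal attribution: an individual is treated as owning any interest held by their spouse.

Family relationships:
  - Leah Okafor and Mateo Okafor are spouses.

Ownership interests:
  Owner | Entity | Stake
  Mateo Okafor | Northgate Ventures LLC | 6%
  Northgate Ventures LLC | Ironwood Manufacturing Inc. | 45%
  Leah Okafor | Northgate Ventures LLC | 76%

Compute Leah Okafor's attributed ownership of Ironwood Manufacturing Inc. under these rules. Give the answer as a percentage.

36.9%

By spousal attribution (R3), Leah Okafor is treated as also owning Mateo Okafor's interest in Northgate Ventures LLC, giving 76% + 6% = 82%.
Chain via Northgate Ventures LLC (R1): 82% × 45% = 36.9% of Ironwood Manufacturing Inc.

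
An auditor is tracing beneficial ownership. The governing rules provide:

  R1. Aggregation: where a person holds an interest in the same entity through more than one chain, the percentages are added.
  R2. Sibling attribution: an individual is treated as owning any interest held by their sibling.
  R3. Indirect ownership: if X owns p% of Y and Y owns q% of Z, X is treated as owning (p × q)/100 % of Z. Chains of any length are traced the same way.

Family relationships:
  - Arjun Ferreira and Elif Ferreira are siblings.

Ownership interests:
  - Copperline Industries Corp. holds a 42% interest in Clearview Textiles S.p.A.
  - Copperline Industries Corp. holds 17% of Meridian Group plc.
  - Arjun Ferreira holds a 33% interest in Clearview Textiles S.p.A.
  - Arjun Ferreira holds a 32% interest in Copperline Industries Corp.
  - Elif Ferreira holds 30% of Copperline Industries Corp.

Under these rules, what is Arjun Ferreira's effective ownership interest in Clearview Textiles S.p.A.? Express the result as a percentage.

59.04%

By sibling attribution (R2), Arjun Ferreira is treated as also owning Elif Ferreira's interest in Copperline Industries Corp, giving 32% + 30% = 62%.
Chain via Copperline Industries Corp. (R3): 62% × 42% = 26.04% of Clearview Textiles S.p.A.
Direct interest in Clearview Textiles S.p.A: 33%.
Aggregating (R1): 26.04% + 33% = 59.04%.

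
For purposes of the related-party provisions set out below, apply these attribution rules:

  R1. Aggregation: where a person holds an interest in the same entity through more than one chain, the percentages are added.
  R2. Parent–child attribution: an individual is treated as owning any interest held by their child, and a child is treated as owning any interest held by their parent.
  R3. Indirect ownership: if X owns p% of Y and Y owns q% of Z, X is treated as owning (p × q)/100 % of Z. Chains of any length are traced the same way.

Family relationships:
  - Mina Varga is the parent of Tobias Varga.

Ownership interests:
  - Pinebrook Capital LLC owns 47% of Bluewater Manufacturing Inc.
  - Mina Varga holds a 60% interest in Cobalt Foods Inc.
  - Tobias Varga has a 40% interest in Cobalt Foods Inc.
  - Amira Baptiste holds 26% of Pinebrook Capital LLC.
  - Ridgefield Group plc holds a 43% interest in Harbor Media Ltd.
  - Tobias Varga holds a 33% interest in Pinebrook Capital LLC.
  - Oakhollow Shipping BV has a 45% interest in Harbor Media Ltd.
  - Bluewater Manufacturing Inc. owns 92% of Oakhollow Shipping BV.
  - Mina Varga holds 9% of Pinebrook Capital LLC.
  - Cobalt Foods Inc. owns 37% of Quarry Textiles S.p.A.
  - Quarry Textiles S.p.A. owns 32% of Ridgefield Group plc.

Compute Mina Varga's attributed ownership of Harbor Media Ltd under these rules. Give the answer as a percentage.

By parent–child attribution (R2), Mina Varga is treated as also owning Tobias Varga's interest in Pinebrook Capital LLC, giving 9% + 33% = 42%.
By parent–child attribution (R2), Mina Varga is treated as also owning Tobias Varga's interest in Cobalt Foods Inc, giving 60% + 40% = 100%.
Chain via Pinebrook Capital LLC → Bluewater Manufacturing Inc. → Oakhollow Shipping BV (R3): 42% × 47% × 92% × 45% = 8.17236% of Harbor Media Ltd.
Chain via Cobalt Foods Inc. → Quarry Textiles S.p.A. → Ridgefield Group plc (R3): 100% × 37% × 32% × 43% = 5.0912% of Harbor Media Ltd.
Aggregating (R1): 8.17236% + 5.0912% = 13.26356%.

13.26356%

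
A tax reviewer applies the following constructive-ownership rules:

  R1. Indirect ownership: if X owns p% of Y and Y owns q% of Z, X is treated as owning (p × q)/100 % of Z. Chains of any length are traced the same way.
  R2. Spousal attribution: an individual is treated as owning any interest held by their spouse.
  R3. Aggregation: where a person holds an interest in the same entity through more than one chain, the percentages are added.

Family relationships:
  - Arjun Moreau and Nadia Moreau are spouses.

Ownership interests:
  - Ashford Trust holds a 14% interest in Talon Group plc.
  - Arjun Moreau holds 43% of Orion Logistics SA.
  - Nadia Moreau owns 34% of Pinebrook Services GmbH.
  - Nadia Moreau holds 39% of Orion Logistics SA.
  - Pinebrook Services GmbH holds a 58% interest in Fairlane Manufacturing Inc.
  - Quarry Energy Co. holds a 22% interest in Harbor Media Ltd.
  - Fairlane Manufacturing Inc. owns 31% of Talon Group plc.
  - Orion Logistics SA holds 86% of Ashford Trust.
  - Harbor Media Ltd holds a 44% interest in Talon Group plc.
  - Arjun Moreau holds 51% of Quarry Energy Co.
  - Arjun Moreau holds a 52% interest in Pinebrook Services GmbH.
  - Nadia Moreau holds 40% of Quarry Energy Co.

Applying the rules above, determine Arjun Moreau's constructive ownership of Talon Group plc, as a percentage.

By spousal attribution (R2), Arjun Moreau is treated as also owning Nadia Moreau's interest in Orion Logistics SA, giving 43% + 39% = 82%.
By spousal attribution (R2), Arjun Moreau is treated as also owning Nadia Moreau's interest in Quarry Energy Co, giving 51% + 40% = 91%.
By spousal attribution (R2), Arjun Moreau is treated as also owning Nadia Moreau's interest in Pinebrook Services GmbH, giving 52% + 34% = 86%.
Chain via Orion Logistics SA → Ashford Trust (R1): 82% × 86% × 14% = 9.8728% of Talon Group plc.
Chain via Quarry Energy Co. → Harbor Media Ltd (R1): 91% × 22% × 44% = 8.8088% of Talon Group plc.
Chain via Pinebrook Services GmbH → Fairlane Manufacturing Inc. (R1): 86% × 58% × 31% = 15.4628% of Talon Group plc.
Aggregating (R3): 9.8728% + 8.8088% + 15.4628% = 34.1444%.

34.1444%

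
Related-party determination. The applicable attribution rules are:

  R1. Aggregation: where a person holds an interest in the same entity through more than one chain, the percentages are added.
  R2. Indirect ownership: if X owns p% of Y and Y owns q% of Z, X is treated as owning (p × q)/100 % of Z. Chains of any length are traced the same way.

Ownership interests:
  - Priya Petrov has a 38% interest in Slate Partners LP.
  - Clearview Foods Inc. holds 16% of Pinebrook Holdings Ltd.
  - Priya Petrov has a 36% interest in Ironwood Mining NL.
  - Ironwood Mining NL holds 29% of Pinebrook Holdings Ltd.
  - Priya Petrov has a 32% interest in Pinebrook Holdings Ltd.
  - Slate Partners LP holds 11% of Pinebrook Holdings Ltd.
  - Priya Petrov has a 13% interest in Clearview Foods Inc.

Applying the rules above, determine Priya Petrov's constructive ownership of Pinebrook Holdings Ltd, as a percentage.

48.7%

Chain via Clearview Foods Inc. (R2): 13% × 16% = 2.08% of Pinebrook Holdings Ltd.
Chain via Ironwood Mining NL (R2): 36% × 29% = 10.44% of Pinebrook Holdings Ltd.
Chain via Slate Partners LP (R2): 38% × 11% = 4.18% of Pinebrook Holdings Ltd.
Direct interest in Pinebrook Holdings Ltd: 32%.
Aggregating (R1): 2.08% + 10.44% + 4.18% + 32% = 48.7%.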